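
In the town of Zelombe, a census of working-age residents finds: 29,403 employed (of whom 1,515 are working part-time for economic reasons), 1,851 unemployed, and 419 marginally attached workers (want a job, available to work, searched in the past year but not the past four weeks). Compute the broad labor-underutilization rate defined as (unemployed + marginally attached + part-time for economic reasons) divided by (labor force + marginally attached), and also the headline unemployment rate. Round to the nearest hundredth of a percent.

Broad underutilization rate ≈ 11.95%; headline unemployment rate ≈ 5.92%.

Labor force = 29,403 + 1,851 = 31,254.
Numerator = 1,851 + 419 + 1,515 = 3,785.
Denominator = 31,254 + 419 = 31,673.
Broad rate = 3,785 / 31,673 = 11.95%.
Headline unemployment rate = 1,851 / 31,254 = 5.92%.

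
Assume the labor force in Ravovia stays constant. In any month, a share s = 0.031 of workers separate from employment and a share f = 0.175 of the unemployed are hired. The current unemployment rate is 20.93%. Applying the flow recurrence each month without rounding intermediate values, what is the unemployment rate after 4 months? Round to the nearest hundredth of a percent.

Unemployment rate after four months ≈ 17.39%.

With a fixed labor force, u_{t+1} = u_t + s·(1−u_t) − f·u_t = u_t·(1−s−f) + s.
Here 1−s−f = 0.794 and s = 0.031.
u_1 = 0.209300 × 0.794 + 0.031 = 0.197184.
u_2 = 0.197184 × 0.794 + 0.031 = 0.187564.
u_3 = 0.187564 × 0.794 + 0.031 = 0.179926.
u_4 = 0.179926 × 0.794 + 0.031 = 0.173861.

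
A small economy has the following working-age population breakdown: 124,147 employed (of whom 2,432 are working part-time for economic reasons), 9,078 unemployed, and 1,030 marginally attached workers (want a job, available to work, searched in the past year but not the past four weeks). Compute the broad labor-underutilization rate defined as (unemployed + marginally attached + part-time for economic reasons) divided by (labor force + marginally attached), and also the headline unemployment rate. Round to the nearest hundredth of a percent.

Labor force = 124,147 + 9,078 = 133,225.
Numerator = 9,078 + 1,030 + 2,432 = 12,540.
Denominator = 133,225 + 1,030 = 134,255.
Broad rate = 12,540 / 134,255 = 9.34%.
Headline unemployment rate = 9,078 / 133,225 = 6.81%.

Broad underutilization rate ≈ 9.34%; headline unemployment rate ≈ 6.81%.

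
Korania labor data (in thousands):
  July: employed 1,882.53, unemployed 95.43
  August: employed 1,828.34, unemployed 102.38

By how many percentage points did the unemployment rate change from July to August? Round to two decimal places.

The unemployment rate changed by +0.48 percentage points.

July: labor force = 1,882.53 + 95.43 = 1,977.96; u = 95.43/1,977.96 = 4.82%.
August: labor force = 1,828.34 + 102.38 = 1,930.72; u = 102.38/1,930.72 = 5.30%.
Change = 5.30% − 4.82% = +0.48 pp.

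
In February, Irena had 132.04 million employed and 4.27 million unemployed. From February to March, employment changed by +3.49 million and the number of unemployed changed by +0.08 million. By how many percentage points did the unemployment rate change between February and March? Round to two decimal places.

The unemployment rate changed by −0.02 percentage points.

February: labor force = 132.04 + 4.27 = 136.31; u = 4.27/136.31 = 3.13%.
March: labor force = 135.53 + 4.35 = 139.88; u = 4.35/139.88 = 3.11%.
Change = 3.11% − 3.13% = −0.02 pp.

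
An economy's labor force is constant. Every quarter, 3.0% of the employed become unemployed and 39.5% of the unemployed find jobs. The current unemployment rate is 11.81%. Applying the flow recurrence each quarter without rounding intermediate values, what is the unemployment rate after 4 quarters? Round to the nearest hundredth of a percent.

Unemployment rate after four quarters ≈ 7.58%.

With a fixed labor force, u_{t+1} = u_t + s·(1−u_t) − f·u_t = u_t·(1−s−f) + s.
Here 1−s−f = 0.575 and s = 0.030.
u_1 = 0.118100 × 0.575 + 0.030 = 0.097907.
u_2 = 0.097907 × 0.575 + 0.030 = 0.086297.
u_3 = 0.086297 × 0.575 + 0.030 = 0.079621.
u_4 = 0.079621 × 0.575 + 0.030 = 0.075782.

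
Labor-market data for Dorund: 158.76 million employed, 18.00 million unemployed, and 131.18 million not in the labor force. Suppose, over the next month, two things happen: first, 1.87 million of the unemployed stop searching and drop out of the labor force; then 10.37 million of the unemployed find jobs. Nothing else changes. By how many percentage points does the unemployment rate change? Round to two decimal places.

Initially, labor force = 158.76 + 18.00 = 176.76 million, so u = 18.00/176.76 = 10.18%.
After the first change, unemployed and labor force both fall by 1.87 → E = 158.76, U = 16.13, labor force = 174.89 million.
After the second change, unemployed falls and employed rises by 10.37; labor force unchanged → E = 169.13, U = 5.76, labor force = 174.89 million.
New unemployment rate = 5.76 / 174.89 = 3.29%.
Change = 3.29% − 10.18% = −6.89 percentage points.

The unemployment rate changes by −6.89 percentage points.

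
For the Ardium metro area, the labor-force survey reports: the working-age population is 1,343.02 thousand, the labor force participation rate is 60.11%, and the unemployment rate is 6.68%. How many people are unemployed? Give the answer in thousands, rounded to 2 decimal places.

Labor force = 0.6011 × 1,343.02 = 807.29 thousand.
Unemployed = 0.0668 × 807.29 ≈ 53.93 thousand.

About 53.93 thousand are unemployed.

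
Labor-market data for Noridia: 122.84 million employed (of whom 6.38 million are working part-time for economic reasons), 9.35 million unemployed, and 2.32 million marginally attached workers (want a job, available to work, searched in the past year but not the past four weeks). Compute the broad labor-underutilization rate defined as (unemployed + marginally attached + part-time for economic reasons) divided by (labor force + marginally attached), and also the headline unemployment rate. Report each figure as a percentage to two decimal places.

Broad underutilization rate ≈ 13.42%; headline unemployment rate ≈ 7.07%.

Labor force = 122.84 + 9.35 = 132.19 million.
Numerator = 9.35 + 2.32 + 6.38 = 18.05 million.
Denominator = 132.19 + 2.32 = 134.51 million.
Broad rate = 18.05 / 134.51 = 13.42%.
Headline unemployment rate = 9.35 / 132.19 = 7.07%.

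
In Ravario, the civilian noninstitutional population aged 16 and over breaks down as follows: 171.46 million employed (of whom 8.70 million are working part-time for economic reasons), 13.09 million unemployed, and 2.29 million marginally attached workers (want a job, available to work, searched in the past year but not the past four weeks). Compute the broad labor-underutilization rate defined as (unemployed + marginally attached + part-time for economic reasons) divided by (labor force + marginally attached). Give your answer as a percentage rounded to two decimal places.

Labor force = 171.46 + 13.09 = 184.55 million.
Numerator = 13.09 + 2.29 + 8.70 = 24.08 million.
Denominator = 184.55 + 2.29 = 186.84 million.
Broad rate = 24.08 / 186.84 = 12.89%.

Broad underutilization rate ≈ 12.89%.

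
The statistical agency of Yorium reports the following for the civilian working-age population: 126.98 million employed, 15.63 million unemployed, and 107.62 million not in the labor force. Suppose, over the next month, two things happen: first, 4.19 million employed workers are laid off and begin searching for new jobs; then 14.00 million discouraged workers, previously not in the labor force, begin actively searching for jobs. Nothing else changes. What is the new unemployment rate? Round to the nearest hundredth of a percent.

New unemployment rate ≈ 21.60%.

Initially, labor force = 126.98 + 15.63 = 142.61 million, so u = 15.63/142.61 = 10.96%.
After the first change, employed falls and unemployed rises by 4.19; labor force unchanged → E = 122.79, U = 19.82, labor force = 142.61 million.
After the second change, unemployed and labor force both rise by 14.00 → E = 122.79, U = 33.82, labor force = 156.61 million.
New unemployment rate = 33.82 / 156.61 = 21.60%.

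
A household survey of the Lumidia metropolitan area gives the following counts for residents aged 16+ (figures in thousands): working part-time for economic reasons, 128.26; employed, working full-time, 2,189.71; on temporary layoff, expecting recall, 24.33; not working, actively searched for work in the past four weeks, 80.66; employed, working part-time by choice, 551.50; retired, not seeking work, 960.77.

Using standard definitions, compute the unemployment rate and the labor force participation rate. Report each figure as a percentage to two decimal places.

Unemployment rate ≈ 3.53%; labor force participation rate ≈ 75.59%.

Employed = 128.26 + 2,189.71 + 551.50 = 2,869.47 thousand (anyone who worked, including part-time for economic reasons, counts as employed).
Unemployed = 24.33 + 80.66 = 104.99 thousand (jobless and actively searching, or on temporary layoff).
Labor force = 2,869.47 + 104.99 = 2,974.46 thousand.
Not in labor force = 960.77 thousand (those not working and not actively searching are outside the labor force).
Civilian working-age population = 2,974.46 + 960.77 = 3,935.23 thousand.
Unemployment rate = 104.99 / 2,974.46 = 3.53%.
Labor force participation rate = 2,974.46 / 3,935.23 = 75.59%.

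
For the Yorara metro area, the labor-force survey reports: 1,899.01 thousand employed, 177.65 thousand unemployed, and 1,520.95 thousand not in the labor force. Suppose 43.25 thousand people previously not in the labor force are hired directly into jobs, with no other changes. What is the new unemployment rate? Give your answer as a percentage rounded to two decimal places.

New unemployment rate ≈ 8.38%.

Initially, labor force = 1,899.01 + 177.65 = 2,076.66 thousand, so u = 177.65/2,076.66 = 8.55%.
After the change, employed and labor force both rise by 43.25; unemployed unchanged → E = 1,942.26, U = 177.65, labor force = 2,119.91 thousand.
New unemployment rate = 177.65 / 2,119.91 = 8.38%.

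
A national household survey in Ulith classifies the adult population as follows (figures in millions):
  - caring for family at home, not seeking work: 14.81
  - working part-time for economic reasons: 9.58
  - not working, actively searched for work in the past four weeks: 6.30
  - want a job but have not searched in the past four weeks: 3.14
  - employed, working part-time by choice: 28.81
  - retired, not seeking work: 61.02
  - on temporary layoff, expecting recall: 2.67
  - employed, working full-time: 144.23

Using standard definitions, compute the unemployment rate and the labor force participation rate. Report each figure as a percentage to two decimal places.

Unemployment rate ≈ 4.68%; labor force participation rate ≈ 70.81%.

Employed = 9.58 + 28.81 + 144.23 = 182.62 million (anyone who worked, including part-time for economic reasons, counts as employed).
Unemployed = 6.30 + 2.67 = 8.97 million (jobless and actively searching, or on temporary layoff).
Labor force = 182.62 + 8.97 = 191.59 million.
Not in labor force = 14.81 + 3.14 + 61.02 = 78.97 million (those not working and not actively searching are outside the labor force — including those who want a job but have given up searching).
Civilian working-age population = 191.59 + 78.97 = 270.56 million.
Unemployment rate = 8.97 / 191.59 = 4.68%.
Labor force participation rate = 191.59 / 270.56 = 70.81%.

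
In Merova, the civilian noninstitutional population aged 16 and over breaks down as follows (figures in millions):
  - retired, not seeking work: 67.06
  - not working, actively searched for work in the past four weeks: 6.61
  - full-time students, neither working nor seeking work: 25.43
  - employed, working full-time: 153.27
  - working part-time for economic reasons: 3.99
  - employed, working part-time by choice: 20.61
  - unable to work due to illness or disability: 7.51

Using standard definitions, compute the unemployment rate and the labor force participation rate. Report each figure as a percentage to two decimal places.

Employed = 153.27 + 3.99 + 20.61 = 177.87 million (anyone who worked, including part-time for economic reasons, counts as employed).
Unemployed = 6.61 million.
Labor force = 177.87 + 6.61 = 184.48 million.
Not in labor force = 67.06 + 25.43 + 7.51 = 100.00 million (those not working and not actively searching are outside the labor force).
Civilian working-age population = 184.48 + 100.00 = 284.48 million.
Unemployment rate = 6.61 / 184.48 = 3.58%.
Labor force participation rate = 184.48 / 284.48 = 64.85%.

Unemployment rate ≈ 3.58%; labor force participation rate ≈ 64.85%.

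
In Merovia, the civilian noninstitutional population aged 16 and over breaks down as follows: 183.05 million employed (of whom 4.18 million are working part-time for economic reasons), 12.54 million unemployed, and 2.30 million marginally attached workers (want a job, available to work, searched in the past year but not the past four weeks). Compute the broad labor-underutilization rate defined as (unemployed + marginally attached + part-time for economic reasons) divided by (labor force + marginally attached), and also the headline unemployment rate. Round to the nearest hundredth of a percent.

Broad underutilization rate ≈ 9.61%; headline unemployment rate ≈ 6.41%.

Labor force = 183.05 + 12.54 = 195.59 million.
Numerator = 12.54 + 2.30 + 4.18 = 19.02 million.
Denominator = 195.59 + 2.30 = 197.89 million.
Broad rate = 19.02 / 197.89 = 9.61%.
Headline unemployment rate = 12.54 / 195.59 = 6.41%.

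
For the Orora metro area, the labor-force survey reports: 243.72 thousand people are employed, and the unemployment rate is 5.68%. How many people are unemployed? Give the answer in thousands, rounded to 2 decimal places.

About 14.68 thousand are unemployed.

Let U be the number unemployed. The labor force is E + U, and U/(E+U) = 0.0568.
So U = 0.0568 × 243.72 / (1 − 0.0568) = 13.8433 / 0.9432 ≈ 14.68 thousand.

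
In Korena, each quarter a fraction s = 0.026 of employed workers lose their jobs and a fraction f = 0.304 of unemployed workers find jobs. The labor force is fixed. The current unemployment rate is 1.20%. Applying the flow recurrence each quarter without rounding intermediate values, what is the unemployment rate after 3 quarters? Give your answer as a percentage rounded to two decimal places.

With a fixed labor force, u_{t+1} = u_t + s·(1−u_t) − f·u_t = u_t·(1−s−f) + s.
Here 1−s−f = 0.670 and s = 0.026.
u_1 = 0.012000 × 0.670 + 0.026 = 0.034040.
u_2 = 0.034040 × 0.670 + 0.026 = 0.048807.
u_3 = 0.048807 × 0.670 + 0.026 = 0.058701.

Unemployment rate after three quarters ≈ 5.87%.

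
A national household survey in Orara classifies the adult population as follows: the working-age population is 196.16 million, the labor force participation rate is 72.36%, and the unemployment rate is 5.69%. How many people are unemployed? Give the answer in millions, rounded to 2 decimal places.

About 8.08 million are unemployed.

Labor force = 0.7236 × 196.16 = 141.94 million.
Unemployed = 0.0569 × 141.94 ≈ 8.08 million.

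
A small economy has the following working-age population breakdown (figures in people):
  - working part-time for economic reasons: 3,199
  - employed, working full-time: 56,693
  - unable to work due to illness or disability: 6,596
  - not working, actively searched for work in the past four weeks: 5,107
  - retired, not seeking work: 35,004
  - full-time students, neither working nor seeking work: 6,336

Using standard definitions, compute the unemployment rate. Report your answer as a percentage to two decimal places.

Employed = 3,199 + 56,693 = 59,892 (anyone who worked, including part-time for economic reasons, counts as employed).
Unemployed = 5,107.
Labor force = 59,892 + 5,107 = 64,999.
Unemployment rate = 5,107 / 64,999 = 7.86%.

Unemployment rate ≈ 7.86%.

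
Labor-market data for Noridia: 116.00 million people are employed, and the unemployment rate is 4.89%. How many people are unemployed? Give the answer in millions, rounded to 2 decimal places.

Let U be the number unemployed. The labor force is E + U, and U/(E+U) = 0.0489.
So U = 0.0489 × 116.00 / (1 − 0.0489) = 5.6724 / 0.9511 ≈ 5.96 million.

About 5.96 million are unemployed.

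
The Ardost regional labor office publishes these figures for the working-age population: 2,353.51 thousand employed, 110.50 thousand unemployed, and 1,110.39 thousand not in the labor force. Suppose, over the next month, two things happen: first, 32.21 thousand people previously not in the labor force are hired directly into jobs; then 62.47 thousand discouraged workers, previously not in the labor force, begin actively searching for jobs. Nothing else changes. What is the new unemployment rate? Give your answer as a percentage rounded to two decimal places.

Initially, labor force = 2,353.51 + 110.50 = 2,464.01 thousand, so u = 110.50/2,464.01 = 4.48%.
After the first change, employed and labor force both rise by 32.21; unemployed unchanged → E = 2,385.72, U = 110.50, labor force = 2,496.22 thousand.
After the second change, unemployed and labor force both rise by 62.47 → E = 2,385.72, U = 172.97, labor force = 2,558.69 thousand.
New unemployment rate = 172.97 / 2,558.69 = 6.76%.

New unemployment rate ≈ 6.76%.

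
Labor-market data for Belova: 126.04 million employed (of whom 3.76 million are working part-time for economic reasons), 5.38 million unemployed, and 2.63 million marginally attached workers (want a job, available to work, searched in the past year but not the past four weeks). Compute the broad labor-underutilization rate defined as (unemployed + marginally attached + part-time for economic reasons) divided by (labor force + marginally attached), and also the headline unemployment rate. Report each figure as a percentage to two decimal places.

Broad underutilization rate ≈ 8.78%; headline unemployment rate ≈ 4.09%.

Labor force = 126.04 + 5.38 = 131.42 million.
Numerator = 5.38 + 2.63 + 3.76 = 11.77 million.
Denominator = 131.42 + 2.63 = 134.05 million.
Broad rate = 11.77 / 134.05 = 8.78%.
Headline unemployment rate = 5.38 / 131.42 = 4.09%.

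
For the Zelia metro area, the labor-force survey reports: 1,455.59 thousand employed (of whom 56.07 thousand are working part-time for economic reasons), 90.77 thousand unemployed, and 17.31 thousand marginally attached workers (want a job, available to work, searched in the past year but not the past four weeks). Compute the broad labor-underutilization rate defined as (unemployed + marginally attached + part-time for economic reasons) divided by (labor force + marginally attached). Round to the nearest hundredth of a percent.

Labor force = 1,455.59 + 90.77 = 1,546.36 thousand.
Numerator = 90.77 + 17.31 + 56.07 = 164.15 thousand.
Denominator = 1,546.36 + 17.31 = 1,563.67 thousand.
Broad rate = 164.15 / 1,563.67 = 10.50%.

Broad underutilization rate ≈ 10.50%.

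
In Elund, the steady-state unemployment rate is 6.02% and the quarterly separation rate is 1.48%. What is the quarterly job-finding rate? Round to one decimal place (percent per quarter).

From u* = s/(s+f): f = s·(1−u)/u.
f = 1.48 × (1 − 0.0602) / 0.0602 = 1.3909 / 0.0602 ≈ 23.1% per quarter.

Job-finding rate ≈ 23.1% per quarter.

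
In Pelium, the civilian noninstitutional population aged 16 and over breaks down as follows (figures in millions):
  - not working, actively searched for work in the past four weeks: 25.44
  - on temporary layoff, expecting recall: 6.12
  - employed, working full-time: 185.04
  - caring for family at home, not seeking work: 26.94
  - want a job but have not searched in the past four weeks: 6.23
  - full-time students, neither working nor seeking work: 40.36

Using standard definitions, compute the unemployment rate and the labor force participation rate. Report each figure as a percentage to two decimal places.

Employed = 185.04 million.
Unemployed = 25.44 + 6.12 = 31.56 million (jobless and actively searching, or on temporary layoff).
Labor force = 185.04 + 31.56 = 216.60 million.
Not in labor force = 26.94 + 6.23 + 40.36 = 73.53 million (those not working and not actively searching are outside the labor force — including those who want a job but have given up searching).
Civilian working-age population = 216.60 + 73.53 = 290.13 million.
Unemployment rate = 31.56 / 216.60 = 14.57%.
Labor force participation rate = 216.60 / 290.13 = 74.66%.

Unemployment rate ≈ 14.57%; labor force participation rate ≈ 74.66%.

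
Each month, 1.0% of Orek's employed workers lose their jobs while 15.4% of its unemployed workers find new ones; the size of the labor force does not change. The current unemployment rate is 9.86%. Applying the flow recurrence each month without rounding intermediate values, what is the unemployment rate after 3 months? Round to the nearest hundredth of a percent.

Unemployment rate after three months ≈ 8.30%.

With a fixed labor force, u_{t+1} = u_t + s·(1−u_t) − f·u_t = u_t·(1−s−f) + s.
Here 1−s−f = 0.836 and s = 0.010.
u_1 = 0.098600 × 0.836 + 0.010 = 0.092430.
u_2 = 0.092430 × 0.836 + 0.010 = 0.087271.
u_3 = 0.087271 × 0.836 + 0.010 = 0.082959.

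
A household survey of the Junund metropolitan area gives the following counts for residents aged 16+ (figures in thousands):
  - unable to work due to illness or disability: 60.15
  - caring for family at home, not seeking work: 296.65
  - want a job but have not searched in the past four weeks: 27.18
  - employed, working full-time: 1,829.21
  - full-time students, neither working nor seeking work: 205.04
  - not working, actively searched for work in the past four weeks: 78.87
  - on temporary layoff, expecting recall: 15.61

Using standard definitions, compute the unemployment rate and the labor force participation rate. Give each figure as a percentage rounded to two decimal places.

Unemployment rate ≈ 4.91%; labor force participation rate ≈ 76.56%.

Employed = 1,829.21 thousand.
Unemployed = 78.87 + 15.61 = 94.48 thousand (jobless and actively searching, or on temporary layoff).
Labor force = 1,829.21 + 94.48 = 1,923.69 thousand.
Not in labor force = 60.15 + 296.65 + 27.18 + 205.04 = 589.02 thousand (those not working and not actively searching are outside the labor force — including those who want a job but have given up searching).
Civilian working-age population = 1,923.69 + 589.02 = 2,512.71 thousand.
Unemployment rate = 94.48 / 1,923.69 = 4.91%.
Labor force participation rate = 1,923.69 / 2,512.71 = 76.56%.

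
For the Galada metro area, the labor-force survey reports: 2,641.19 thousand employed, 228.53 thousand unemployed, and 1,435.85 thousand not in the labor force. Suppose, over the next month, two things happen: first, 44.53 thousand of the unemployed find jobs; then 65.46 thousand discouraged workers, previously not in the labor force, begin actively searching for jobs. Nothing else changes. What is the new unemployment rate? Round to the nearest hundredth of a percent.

New unemployment rate ≈ 8.50%.

Initially, labor force = 2,641.19 + 228.53 = 2,869.72 thousand, so u = 228.53/2,869.72 = 7.96%.
After the first change, unemployed falls and employed rises by 44.53; labor force unchanged → E = 2,685.72, U = 184.00, labor force = 2,869.72 thousand.
After the second change, unemployed and labor force both rise by 65.46 → E = 2,685.72, U = 249.46, labor force = 2,935.18 thousand.
New unemployment rate = 249.46 / 2,935.18 = 8.50%.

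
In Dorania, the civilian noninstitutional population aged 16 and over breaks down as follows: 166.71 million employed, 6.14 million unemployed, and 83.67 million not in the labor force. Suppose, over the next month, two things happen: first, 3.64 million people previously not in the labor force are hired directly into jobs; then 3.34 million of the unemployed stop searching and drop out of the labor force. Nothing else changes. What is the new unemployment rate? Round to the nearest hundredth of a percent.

Initially, labor force = 166.71 + 6.14 = 172.85 million, so u = 6.14/172.85 = 3.55%.
After the first change, employed and labor force both rise by 3.64; unemployed unchanged → E = 170.35, U = 6.14, labor force = 176.49 million.
After the second change, unemployed and labor force both fall by 3.34 → E = 170.35, U = 2.80, labor force = 173.15 million.
New unemployment rate = 2.80 / 173.15 = 1.62%.

New unemployment rate ≈ 1.62%.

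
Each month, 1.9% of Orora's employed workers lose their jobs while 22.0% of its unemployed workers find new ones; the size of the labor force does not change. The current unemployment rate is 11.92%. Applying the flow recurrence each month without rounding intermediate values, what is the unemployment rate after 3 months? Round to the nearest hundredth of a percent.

Unemployment rate after three months ≈ 9.70%.

With a fixed labor force, u_{t+1} = u_t + s·(1−u_t) − f·u_t = u_t·(1−s−f) + s.
Here 1−s−f = 0.761 and s = 0.019.
u_1 = 0.119200 × 0.761 + 0.019 = 0.109711.
u_2 = 0.109711 × 0.761 + 0.019 = 0.102490.
u_3 = 0.102490 × 0.761 + 0.019 = 0.096995.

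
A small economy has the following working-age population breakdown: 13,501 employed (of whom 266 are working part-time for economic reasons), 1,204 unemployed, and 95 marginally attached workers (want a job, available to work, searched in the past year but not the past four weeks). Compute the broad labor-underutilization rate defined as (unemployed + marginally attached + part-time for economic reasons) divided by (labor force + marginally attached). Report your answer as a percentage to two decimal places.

Labor force = 13,501 + 1,204 = 14,705.
Numerator = 1,204 + 95 + 266 = 1,565.
Denominator = 14,705 + 95 = 14,800.
Broad rate = 1,565 / 14,800 = 10.57%.

Broad underutilization rate ≈ 10.57%.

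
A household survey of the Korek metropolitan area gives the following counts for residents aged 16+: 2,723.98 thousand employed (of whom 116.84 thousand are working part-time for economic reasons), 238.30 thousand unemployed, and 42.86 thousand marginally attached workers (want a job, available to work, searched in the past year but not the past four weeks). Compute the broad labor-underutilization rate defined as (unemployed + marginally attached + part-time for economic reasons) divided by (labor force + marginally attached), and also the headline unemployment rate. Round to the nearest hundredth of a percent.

Labor force = 2,723.98 + 238.30 = 2,962.28 thousand.
Numerator = 238.30 + 42.86 + 116.84 = 398.00 thousand.
Denominator = 2,962.28 + 42.86 = 3,005.14 thousand.
Broad rate = 398.00 / 3,005.14 = 13.24%.
Headline unemployment rate = 238.30 / 2,962.28 = 8.04%.

Broad underutilization rate ≈ 13.24%; headline unemployment rate ≈ 8.04%.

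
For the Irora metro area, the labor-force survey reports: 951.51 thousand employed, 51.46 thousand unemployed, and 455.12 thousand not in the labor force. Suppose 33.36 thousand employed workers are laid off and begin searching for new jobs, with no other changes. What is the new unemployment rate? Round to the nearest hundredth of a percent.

New unemployment rate ≈ 8.46%.

Initially, labor force = 951.51 + 51.46 = 1,002.97 thousand, so u = 51.46/1,002.97 = 5.13%.
After the change, employed falls and unemployed rises by 33.36; labor force unchanged → E = 918.15, U = 84.82, labor force = 1,002.97 thousand.
New unemployment rate = 84.82 / 1,002.97 = 8.46%.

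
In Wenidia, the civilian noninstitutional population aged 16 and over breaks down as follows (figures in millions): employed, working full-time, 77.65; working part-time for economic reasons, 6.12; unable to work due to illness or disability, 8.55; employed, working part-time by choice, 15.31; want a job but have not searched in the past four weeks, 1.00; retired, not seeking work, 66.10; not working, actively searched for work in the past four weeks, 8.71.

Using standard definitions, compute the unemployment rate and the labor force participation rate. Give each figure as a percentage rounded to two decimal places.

Employed = 77.65 + 6.12 + 15.31 = 99.08 million (anyone who worked, including part-time for economic reasons, counts as employed).
Unemployed = 8.71 million.
Labor force = 99.08 + 8.71 = 107.79 million.
Not in labor force = 8.55 + 1.00 + 66.10 = 75.65 million (those not working and not actively searching are outside the labor force — including those who want a job but have given up searching).
Civilian working-age population = 107.79 + 75.65 = 183.44 million.
Unemployment rate = 8.71 / 107.79 = 8.08%.
Labor force participation rate = 107.79 / 183.44 = 58.76%.

Unemployment rate ≈ 8.08%; labor force participation rate ≈ 58.76%.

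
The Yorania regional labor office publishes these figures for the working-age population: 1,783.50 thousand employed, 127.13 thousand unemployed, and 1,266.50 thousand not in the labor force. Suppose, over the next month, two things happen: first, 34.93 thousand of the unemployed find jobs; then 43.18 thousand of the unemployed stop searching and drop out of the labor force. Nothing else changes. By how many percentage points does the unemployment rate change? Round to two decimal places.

Initially, labor force = 1,783.50 + 127.13 = 1,910.63 thousand, so u = 127.13/1,910.63 = 6.65%.
After the first change, unemployed falls and employed rises by 34.93; labor force unchanged → E = 1,818.43, U = 92.20, labor force = 1,910.63 thousand.
After the second change, unemployed and labor force both fall by 43.18 → E = 1,818.43, U = 49.02, labor force = 1,867.45 thousand.
New unemployment rate = 49.02 / 1,867.45 = 2.62%.
Change = 2.62% − 6.65% = −4.03 percentage points.

The unemployment rate changes by −4.03 percentage points.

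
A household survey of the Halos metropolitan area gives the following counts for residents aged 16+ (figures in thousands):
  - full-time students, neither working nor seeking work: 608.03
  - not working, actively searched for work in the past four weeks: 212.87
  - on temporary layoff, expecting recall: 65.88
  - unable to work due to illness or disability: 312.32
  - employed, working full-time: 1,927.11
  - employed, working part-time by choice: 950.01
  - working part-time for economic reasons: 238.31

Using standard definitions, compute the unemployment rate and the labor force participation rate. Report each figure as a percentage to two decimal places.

Unemployment rate ≈ 8.21%; labor force participation rate ≈ 78.67%.

Employed = 1,927.11 + 950.01 + 238.31 = 3,115.43 thousand (anyone who worked, including part-time for economic reasons, counts as employed).
Unemployed = 212.87 + 65.88 = 278.75 thousand (jobless and actively searching, or on temporary layoff).
Labor force = 3,115.43 + 278.75 = 3,394.18 thousand.
Not in labor force = 608.03 + 312.32 = 920.35 thousand (those not working and not actively searching are outside the labor force).
Civilian working-age population = 3,394.18 + 920.35 = 4,314.53 thousand.
Unemployment rate = 278.75 / 3,394.18 = 8.21%.
Labor force participation rate = 3,394.18 / 4,314.53 = 78.67%.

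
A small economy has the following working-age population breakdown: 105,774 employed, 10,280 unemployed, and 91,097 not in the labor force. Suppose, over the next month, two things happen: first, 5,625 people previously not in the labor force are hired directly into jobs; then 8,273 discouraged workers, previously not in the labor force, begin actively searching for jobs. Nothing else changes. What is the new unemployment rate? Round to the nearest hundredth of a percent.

New unemployment rate ≈ 14.28%.

Initially, labor force = 105,774 + 10,280 = 116,054, so u = 10,280/116,054 = 8.86%.
After the first change, employed and labor force both rise by 5,625; unemployed unchanged → E = 111,399, U = 10,280, labor force = 121,679.
After the second change, unemployed and labor force both rise by 8,273 → E = 111,399, U = 18,553, labor force = 129,952.
New unemployment rate = 18,553 / 129,952 = 14.28%.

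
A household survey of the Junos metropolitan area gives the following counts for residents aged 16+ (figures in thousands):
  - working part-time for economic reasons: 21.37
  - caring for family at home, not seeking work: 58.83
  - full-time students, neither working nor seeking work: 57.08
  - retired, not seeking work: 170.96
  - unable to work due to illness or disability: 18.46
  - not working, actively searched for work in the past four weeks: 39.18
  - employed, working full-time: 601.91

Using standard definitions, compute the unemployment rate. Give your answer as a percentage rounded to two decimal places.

Employed = 21.37 + 601.91 = 623.28 thousand (anyone who worked, including part-time for economic reasons, counts as employed).
Unemployed = 39.18 thousand.
Labor force = 623.28 + 39.18 = 662.46 thousand.
Unemployment rate = 39.18 / 662.46 = 5.91%.

Unemployment rate ≈ 5.91%.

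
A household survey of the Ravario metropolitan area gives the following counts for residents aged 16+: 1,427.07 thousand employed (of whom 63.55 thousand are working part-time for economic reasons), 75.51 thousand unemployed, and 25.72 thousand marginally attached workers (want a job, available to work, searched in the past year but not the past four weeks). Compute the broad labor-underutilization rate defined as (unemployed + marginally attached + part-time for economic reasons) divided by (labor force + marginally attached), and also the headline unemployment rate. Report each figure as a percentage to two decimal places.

Broad underutilization rate ≈ 10.78%; headline unemployment rate ≈ 5.03%.

Labor force = 1,427.07 + 75.51 = 1,502.58 thousand.
Numerator = 75.51 + 25.72 + 63.55 = 164.78 thousand.
Denominator = 1,502.58 + 25.72 = 1,528.30 thousand.
Broad rate = 164.78 / 1,528.30 = 10.78%.
Headline unemployment rate = 75.51 / 1,502.58 = 5.03%.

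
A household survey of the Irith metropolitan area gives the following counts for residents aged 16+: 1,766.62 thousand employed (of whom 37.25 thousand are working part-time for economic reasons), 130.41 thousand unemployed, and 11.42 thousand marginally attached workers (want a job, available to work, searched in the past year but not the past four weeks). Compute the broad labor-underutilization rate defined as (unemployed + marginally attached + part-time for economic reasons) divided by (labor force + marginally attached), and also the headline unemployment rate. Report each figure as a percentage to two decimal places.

Broad underutilization rate ≈ 9.38%; headline unemployment rate ≈ 6.87%.

Labor force = 1,766.62 + 130.41 = 1,897.03 thousand.
Numerator = 130.41 + 11.42 + 37.25 = 179.08 thousand.
Denominator = 1,897.03 + 11.42 = 1,908.45 thousand.
Broad rate = 179.08 / 1,908.45 = 9.38%.
Headline unemployment rate = 130.41 / 1,897.03 = 6.87%.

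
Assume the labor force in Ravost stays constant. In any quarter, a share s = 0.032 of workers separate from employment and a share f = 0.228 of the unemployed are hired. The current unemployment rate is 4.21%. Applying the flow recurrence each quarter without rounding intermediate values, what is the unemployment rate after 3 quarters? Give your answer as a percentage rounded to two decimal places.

Unemployment rate after three quarters ≈ 9.03%.

With a fixed labor force, u_{t+1} = u_t + s·(1−u_t) − f·u_t = u_t·(1−s−f) + s.
Here 1−s−f = 0.740 and s = 0.032.
u_1 = 0.042100 × 0.740 + 0.032 = 0.063154.
u_2 = 0.063154 × 0.740 + 0.032 = 0.078734.
u_3 = 0.078734 × 0.740 + 0.032 = 0.090263.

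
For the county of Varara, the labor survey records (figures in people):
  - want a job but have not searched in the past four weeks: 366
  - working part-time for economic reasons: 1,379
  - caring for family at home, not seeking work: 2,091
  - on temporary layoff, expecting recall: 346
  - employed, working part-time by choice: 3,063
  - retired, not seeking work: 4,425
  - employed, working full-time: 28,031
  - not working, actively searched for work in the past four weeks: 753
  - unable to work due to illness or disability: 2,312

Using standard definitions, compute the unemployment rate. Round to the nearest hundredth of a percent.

Employed = 1,379 + 3,063 + 28,031 = 32,473 (anyone who worked, including part-time for economic reasons, counts as employed).
Unemployed = 346 + 753 = 1,099 (jobless and actively searching, or on temporary layoff).
Labor force = 32,473 + 1,099 = 33,572.
Unemployment rate = 1,099 / 33,572 = 3.27%.

Unemployment rate ≈ 3.27%.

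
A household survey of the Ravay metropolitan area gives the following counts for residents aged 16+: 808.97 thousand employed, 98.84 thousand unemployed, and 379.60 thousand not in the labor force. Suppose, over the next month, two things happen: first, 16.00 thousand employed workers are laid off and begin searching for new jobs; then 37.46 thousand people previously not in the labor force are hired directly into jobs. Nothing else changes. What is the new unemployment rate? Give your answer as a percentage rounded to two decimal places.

Initially, labor force = 808.97 + 98.84 = 907.81 thousand, so u = 98.84/907.81 = 10.89%.
After the first change, employed falls and unemployed rises by 16.00; labor force unchanged → E = 792.97, U = 114.84, labor force = 907.81 thousand.
After the second change, employed and labor force both rise by 37.46; unemployed unchanged → E = 830.43, U = 114.84, labor force = 945.27 thousand.
New unemployment rate = 114.84 / 945.27 = 12.15%.

New unemployment rate ≈ 12.15%.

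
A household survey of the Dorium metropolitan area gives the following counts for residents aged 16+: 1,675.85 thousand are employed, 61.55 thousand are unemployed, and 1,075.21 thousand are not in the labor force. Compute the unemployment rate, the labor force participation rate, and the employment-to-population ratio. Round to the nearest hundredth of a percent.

Unemployment rate ≈ 3.54%; labor force participation rate ≈ 61.77%; employment-population ratio ≈ 59.58%.

Labor force = employed + unemployed = 1,675.85 + 61.55 = 1,737.40 thousand.
Working-age population = 1,737.40 + 1,075.21 = 2,812.61 thousand.
Unemployment rate = 61.55 / 1,737.40 = 3.54%.
Labor force participation rate = 1,737.40 / 2,812.61 = 61.77%.
Employment-population ratio = 1,675.85 / 2,812.61 = 59.58%.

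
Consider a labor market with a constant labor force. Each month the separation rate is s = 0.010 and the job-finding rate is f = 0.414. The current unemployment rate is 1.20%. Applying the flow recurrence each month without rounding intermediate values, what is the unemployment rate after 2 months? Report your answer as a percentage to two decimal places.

With a fixed labor force, u_{t+1} = u_t + s·(1−u_t) − f·u_t = u_t·(1−s−f) + s.
Here 1−s−f = 0.576 and s = 0.010.
u_1 = 0.012000 × 0.576 + 0.010 = 0.016912.
u_2 = 0.016912 × 0.576 + 0.010 = 0.019741.

Unemployment rate after two months ≈ 1.97%.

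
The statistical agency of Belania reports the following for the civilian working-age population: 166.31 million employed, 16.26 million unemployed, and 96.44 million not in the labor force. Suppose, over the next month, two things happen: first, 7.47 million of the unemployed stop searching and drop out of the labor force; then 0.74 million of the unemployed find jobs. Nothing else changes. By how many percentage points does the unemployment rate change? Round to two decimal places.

Initially, labor force = 166.31 + 16.26 = 182.57 million, so u = 16.26/182.57 = 8.91%.
After the first change, unemployed and labor force both fall by 7.47 → E = 166.31, U = 8.79, labor force = 175.10 million.
After the second change, unemployed falls and employed rises by 0.74; labor force unchanged → E = 167.05, U = 8.05, labor force = 175.10 million.
New unemployment rate = 8.05 / 175.10 = 4.60%.
Change = 4.60% − 8.91% = −4.31 percentage points.

The unemployment rate changes by −4.31 percentage points.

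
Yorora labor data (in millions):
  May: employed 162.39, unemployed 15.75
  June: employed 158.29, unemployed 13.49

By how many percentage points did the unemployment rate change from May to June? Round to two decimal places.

May: labor force = 162.39 + 15.75 = 178.14; u = 15.75/178.14 = 8.84%.
June: labor force = 158.29 + 13.49 = 171.78; u = 13.49/171.78 = 7.85%.
Change = 7.85% − 8.84% = −0.99 pp.

The unemployment rate changed by −0.99 percentage points.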